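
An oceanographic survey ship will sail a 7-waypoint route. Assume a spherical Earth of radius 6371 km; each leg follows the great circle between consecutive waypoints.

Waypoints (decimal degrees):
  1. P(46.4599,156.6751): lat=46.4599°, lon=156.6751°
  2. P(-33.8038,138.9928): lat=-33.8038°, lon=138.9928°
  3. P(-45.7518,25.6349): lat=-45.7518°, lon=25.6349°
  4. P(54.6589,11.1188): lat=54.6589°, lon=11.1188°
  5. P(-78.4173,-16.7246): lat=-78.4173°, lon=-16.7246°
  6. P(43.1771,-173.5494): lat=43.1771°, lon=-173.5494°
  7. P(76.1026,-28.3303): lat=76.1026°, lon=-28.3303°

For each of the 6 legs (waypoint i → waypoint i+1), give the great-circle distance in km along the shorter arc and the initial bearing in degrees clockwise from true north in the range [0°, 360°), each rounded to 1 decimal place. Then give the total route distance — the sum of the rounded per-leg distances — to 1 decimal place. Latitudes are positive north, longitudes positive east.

Leg 1: φ1=0.8108782, φ2=-0.5899876, Δφ=-1.4008658, Δλ=-0.3086144 rad; a=sin²(Δφ/2)+cosφ1·cosφ2·sin²(Δλ/2)=0.4289646905; c=2·atan2(√a, √(1-a))=1.428243387; dist=6371·c=9099.339 ≈ 9099.3 km; running total=9099.3 km
Leg 1 bearing: y=sinΔλ·cosφ2=-0.25239097, x=cosφ1·sinφ2-sinφ1·cosφ2·cosΔλ=-0.95713883; θ=atan2(y, x)=-165.2278° <0 so +360° → 194.7722° ≈ 194.8°
Leg 2: φ1=-0.5899876, φ2=-0.7985195, Δφ=-0.2085319, Δλ=-1.9784686 rad; a=sin²(Δφ/2)+cosφ1·cosφ2·sin²(Δλ/2)=0.4156756992; c=2·atan2(√a, √(1-a))=1.401337856; dist=6371·c=8927.923 ≈ 8927.9 km; running total=18027.2 km
Leg 2 bearing: y=sinΔλ·cosφ2=-0.64058322, x=cosφ1·sinφ2-sinφ1·cosφ2·cosΔλ=-0.74914003; θ=atan2(y, x)=-139.4665° <0 so +360° → 220.5335° ≈ 220.5°
Leg 3: φ1=-0.7985195, φ2=0.9539778, Δφ=1.7524973, Δλ=-0.2533537 rad; a=sin²(Δφ/2)+cosφ1·cosφ2·sin²(Δλ/2)=0.5967937261; c=2·atan2(√a, √(1-a))=1.765613788; dist=6371·c=11248.725 ≈ 11248.7 km; running total=29275.9 km
Leg 3 bearing: y=sinΔλ·cosφ2=-0.14498790, x=cosφ1·sinφ2-sinφ1·cosφ2·cosΔλ=0.97031047; θ=atan2(y, x)=-8.4985° <0 so +360° → 351.5015° ≈ 351.5°
Leg 4: φ1=0.9539778, φ2=-1.3686401, Δφ=-2.3226178, Δλ=-0.4859590 rad; a=sin²(Δφ/2)+cosφ1·cosφ2·sin²(Δλ/2)=0.8482081773; c=2·atan2(√a, √(1-a))=2.341187976; dist=6371·c=14915.709 ≈ 14915.7 km; running total=44191.6 km
Leg 4 bearing: y=sinΔλ·cosφ2=-0.09377661, x=cosφ1·sinφ2-sinφ1·cosφ2·cosΔλ=-0.71148451; θ=atan2(y, x)=-172.4915° <0 so +360° → 187.5085° ≈ 187.5°
Leg 5: φ1=-1.3686401, φ2=0.7535826, Δφ=2.1222226, Δλ=-2.7371091 rad; a=sin²(Δφ/2)+cosφ1·cosφ2·sin²(Δλ/2)=0.9024625533; c=2·atan2(√a, √(1-a))=2.506345569; dist=6371·c=15967.928 ≈ 15967.9 km; running total=60159.5 km
Leg 5 bearing: y=sinΔλ·cosφ2=-0.28698890, x=cosφ1·sinφ2-sinφ1·cosφ2·cosΔλ=-0.51935820; θ=atan2(y, x)=-151.0757° <0 so +360° → 208.9243° ≈ 208.9°
Leg 6: φ1=0.7535826, φ2=1.3282409, Δφ=0.5746584, Δλ=2.5345514 rad; a=sin²(Δφ/2)+cosφ1·cosφ2·sin²(Δλ/2)=0.2398168716; c=2·atan2(√a, √(1-a))=1.023516531; dist=6371·c=6520.824 ≈ 6520.8 km; running total=66680.3 km
Leg 6 bearing: y=sinΔλ·cosφ2=0.13701051, x=cosφ1·sinφ2-sinφ1·cosφ2·cosΔλ=0.84288023; θ=atan2(y, x)=9.2327° ≈ 9.2°

Leg 1: dist=9099.3 km, bearing=194.8°
Leg 2: dist=8927.9 km, bearing=220.5°
Leg 3: dist=11248.7 km, bearing=351.5°
Leg 4: dist=14915.7 km, bearing=187.5°
Leg 5: dist=15967.9 km, bearing=208.9°
Leg 6: dist=6520.8 km, bearing=9.2°
Total: 66680.3 km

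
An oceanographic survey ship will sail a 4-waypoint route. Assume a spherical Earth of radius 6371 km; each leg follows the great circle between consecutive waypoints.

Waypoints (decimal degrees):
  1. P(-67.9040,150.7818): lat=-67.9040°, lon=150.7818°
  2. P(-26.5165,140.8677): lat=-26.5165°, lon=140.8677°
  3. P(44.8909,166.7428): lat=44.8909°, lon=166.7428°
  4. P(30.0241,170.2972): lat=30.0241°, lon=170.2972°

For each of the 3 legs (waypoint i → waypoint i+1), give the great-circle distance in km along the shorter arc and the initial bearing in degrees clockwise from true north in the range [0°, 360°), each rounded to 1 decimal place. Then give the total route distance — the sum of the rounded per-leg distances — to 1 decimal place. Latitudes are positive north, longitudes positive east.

Leg 1: dist=4650.3 km, bearing=346.6°
Leg 2: dist=8362.9 km, bearing=18.6°
Leg 3: dist=1682.2 km, bearing=168.1°
Total: 14695.4 km

Leg 1: φ1=-1.1851484, φ2=-0.4628002, Δφ=0.7223481, Δλ=-0.1730337 rad; a=sin²(Δφ/2)+cosφ1·cosφ2·sin²(Δλ/2)=0.1273854861; c=2·atan2(√a, √(1-a))=0.729918083; dist=6371·c=4650.308 ≈ 4650.3 km; running total=4650.3 km
Leg 1 bearing: y=sinΔλ·cosφ2=-0.15406008, x=cosφ1·sinφ2-sinφ1·cosφ2·cosΔλ=0.64876744; θ=atan2(y, x)=-13.3584° <0 so +360° → 346.6416° ≈ 346.6°
Leg 2: φ1=-0.4628002, φ2=0.7834940, Δφ=1.2462942, Δλ=0.4516057 rad; a=sin²(Δφ/2)+cosφ1·cosφ2·sin²(Δλ/2)=0.3723579233; c=2·atan2(√a, √(1-a))=1.312654744; dist=6371·c=8362.923 ≈ 8362.9 km; running total=13013.2 km
Leg 2 bearing: y=sinΔλ·cosφ2=0.30917609, x=cosφ1·sinφ2-sinφ1·cosφ2·cosΔλ=0.91610051; θ=atan2(y, x)=18.6491° ≈ 18.6°
Leg 3: φ1=0.7834940, φ2=0.5240194, Δφ=-0.2594746, Δλ=0.0620360 rad; a=sin²(Δφ/2)+cosφ1·cosφ2·sin²(Δλ/2)=0.0173275051; c=2·atan2(√a, √(1-a))=0.264034250; dist=6371·c=1682.162 ≈ 1682.2 km; running total=14695.4 km
Leg 3 bearing: y=sinΔλ·cosφ2=0.05367724, x=cosφ1·sinφ2-sinφ1·cosφ2·cosΔλ=-0.25539735; θ=atan2(y, x)=168.1308° ≈ 168.1°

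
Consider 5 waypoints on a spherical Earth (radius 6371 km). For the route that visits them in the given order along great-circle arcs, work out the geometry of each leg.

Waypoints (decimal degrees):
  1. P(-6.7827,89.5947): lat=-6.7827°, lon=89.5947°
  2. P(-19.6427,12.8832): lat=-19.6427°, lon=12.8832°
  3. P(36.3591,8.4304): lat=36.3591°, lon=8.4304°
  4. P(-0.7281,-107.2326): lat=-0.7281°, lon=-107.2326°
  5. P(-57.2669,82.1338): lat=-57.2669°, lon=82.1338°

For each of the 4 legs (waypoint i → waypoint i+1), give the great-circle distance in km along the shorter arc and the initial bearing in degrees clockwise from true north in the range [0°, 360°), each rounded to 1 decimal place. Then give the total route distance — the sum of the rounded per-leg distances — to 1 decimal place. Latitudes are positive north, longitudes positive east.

Leg 1: φ1=-0.1183804, φ2=-0.3428298, Δφ=-0.2244493, Δλ=-1.3388682 rad; a=sin²(Δφ/2)+cosφ1·cosφ2·sin²(Δλ/2)=0.3726677145; c=2·atan2(√a, √(1-a))=1.313295505; dist=6371·c=8367.006 ≈ 8367.0 km; running total=8367.0 km
Leg 1 bearing: y=sinΔλ·cosφ2=-0.91659033, x=cosφ1·sinφ2-sinφ1·cosφ2·cosΔλ=-0.30823387; θ=atan2(y, x)=-108.5869° <0 so +360° → 251.4131° ≈ 251.4°
Leg 2: φ1=-0.3428298, φ2=0.6345860, Δφ=0.9774158, Δλ=-0.0777160 rad; a=sin²(Δφ/2)+cosφ1·cosφ2·sin²(Δλ/2)=0.2215612177; c=2·atan2(√a, √(1-a))=0.980174562; dist=6371·c=6244.692 ≈ 6244.7 km; running total=14611.7 km
Leg 2 bearing: y=sinΔλ·cosφ2=-0.06252307, x=cosφ1·sinφ2-sinφ1·cosφ2·cosΔλ=0.82823804; θ=atan2(y, x)=-4.3170° <0 so +360° → 355.6830° ≈ 355.7°
Leg 3: φ1=0.6345860, φ2=-0.0127077, Δφ=-0.6472938, Δλ=-2.0187002 rad; a=sin²(Δφ/2)+cosφ1·cosφ2·sin²(Δλ/2)=0.6781348941; c=2·atan2(√a, √(1-a))=1.935069001; dist=6371·c=12328.325 ≈ 12328.3 km; running total=26940.0 km
Leg 3 bearing: y=sinΔλ·cosφ2=-0.90128410, x=cosφ1·sinφ2-sinφ1·cosφ2·cosΔλ=0.24649302; θ=atan2(y, x)=-74.7042° <0 so +360° → 285.2958° ≈ 285.3°
Leg 4: φ1=-0.0127077, φ2=-0.9994960, Δφ=-0.9867882, Δλ=3.3050672 rad; a=sin²(Δφ/2)+cosφ1·cosφ2·sin²(Δλ/2)=0.7613923814; c=2·atan2(√a, √(1-a))=2.120910737; dist=6371·c=13512.322 ≈ 13512.3 km; running total=40452.3 km
Leg 4 bearing: y=sinΔλ·cosφ2=-0.08800180, x=cosφ1·sinφ2-sinφ1·cosφ2·cosΔλ=-0.84791024; θ=atan2(y, x)=-174.0747° <0 so +360° → 185.9253° ≈ 185.9°

Leg 1: dist=8367.0 km, bearing=251.4°
Leg 2: dist=6244.7 km, bearing=355.7°
Leg 3: dist=12328.3 km, bearing=285.3°
Leg 4: dist=13512.3 km, bearing=185.9°
Total: 40452.3 km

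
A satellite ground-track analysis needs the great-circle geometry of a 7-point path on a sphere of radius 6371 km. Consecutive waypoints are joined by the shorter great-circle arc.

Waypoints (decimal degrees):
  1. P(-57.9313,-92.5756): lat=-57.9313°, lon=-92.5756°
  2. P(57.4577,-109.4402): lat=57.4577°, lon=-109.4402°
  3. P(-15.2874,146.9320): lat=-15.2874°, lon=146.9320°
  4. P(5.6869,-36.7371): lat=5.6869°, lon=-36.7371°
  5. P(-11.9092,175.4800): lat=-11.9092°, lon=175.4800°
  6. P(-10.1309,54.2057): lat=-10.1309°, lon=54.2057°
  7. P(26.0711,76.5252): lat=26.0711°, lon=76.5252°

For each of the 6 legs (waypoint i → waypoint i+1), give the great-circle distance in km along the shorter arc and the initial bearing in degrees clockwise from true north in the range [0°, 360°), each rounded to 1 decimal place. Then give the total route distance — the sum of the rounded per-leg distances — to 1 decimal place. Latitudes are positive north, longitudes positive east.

Leg 1: φ1=-1.0110919, φ2=1.0028260, Δφ=2.0139180, Δλ=-0.2943428 rad; a=sin²(Δφ/2)+cosφ1·cosφ2·sin²(Δλ/2)=0.7205222914; c=2·atan2(√a, √(1-a))=2.027558567; dist=6371·c=12917.576 ≈ 12917.6 km; running total=12917.6 km
Leg 1 bearing: y=sinΔλ·cosφ2=-0.15605711, x=cosφ1·sinφ2-sinφ1·cosφ2·cosΔλ=0.88381325; θ=atan2(y, x)=-10.0136° <0 so +360° → 349.9864° ≈ 350.0°
Leg 2: φ1=1.0028260, φ2=-0.2668155, Δφ=-1.2696415, Δλ=4.4745390 rad; a=sin²(Δφ/2)+cosφ1·cosφ2·sin²(Δλ/2)=0.6722609135; c=2·atan2(√a, √(1-a))=1.922525708; dist=6371·c=12248.411 ≈ 12248.4 km; running total=25166.0 km
Leg 2 bearing: y=sinΔλ·cosφ2=-0.93745841, x=cosφ1·sinφ2-sinφ1·cosφ2·cosΔλ=0.04976388; θ=atan2(y, x)=-86.9614° <0 so +360° → 273.0386° ≈ 273.0°
Leg 3: φ1=-0.2668155, φ2=0.0992551, Δφ=0.3660706, Δλ=-3.2056305 rad; a=sin²(Δφ/2)+cosφ1·cosφ2·sin²(Δλ/2)=0.9920135587; c=2·atan2(√a, √(1-a))=2.962620104; dist=6371·c=18874.853 ≈ 18874.9 km; running total=44040.9 km
Leg 3 bearing: y=sinΔλ·cosφ2=0.06367915, x=cosφ1·sinφ2-sinφ1·cosφ2·cosΔλ=-0.16623958; θ=atan2(y, x)=159.0403° ≈ 159.0°
Leg 4: φ1=0.0992551, φ2=-0.2078548, Δφ=-0.3071099, Δλ=3.7038871 rad; a=sin²(Δφ/2)+cosφ1·cosφ2·sin²(Δλ/2)=0.9220991997; c=2·atan2(√a, √(1-a))=2.575864291; dist=6371·c=16410.831 ≈ 16410.8 km; running total=60451.7 km
Leg 4 bearing: y=sinΔλ·cosφ2=-0.52165366, x=cosφ1·sinφ2-sinφ1·cosφ2·cosΔλ=-0.12331472; θ=atan2(y, x)=-103.3001° <0 so +360° → 256.6999° ≈ 256.7°
Leg 5: φ1=-0.2078548, φ2=-0.1768176, Δφ=0.0310372, Δλ=-2.1166358 rad; a=sin²(Δφ/2)+cosφ1·cosφ2·sin²(Δλ/2)=0.7318717334; c=2·atan2(√a, √(1-a))=2.053012153; dist=6371·c=13079.740 ≈ 13079.7 km; running total=73531.4 km
Leg 5 bearing: y=sinΔλ·cosφ2=-0.84136581, x=cosφ1·sinφ2-sinφ1·cosφ2·cosΔλ=-0.27757083; θ=atan2(y, x)=-108.2580° <0 so +360° → 251.7420° ≈ 251.7°
Leg 6: φ1=-0.1768176, φ2=0.4550265, Δφ=0.6318441, Δλ=0.3895488 rad; a=sin²(Δφ/2)+cosφ1·cosφ2·sin²(Δλ/2)=0.1296537124; c=2·atan2(√a, √(1-a))=0.736695696; dist=6371·c=4693.488 ≈ 4693.5 km; running total=78224.9 km
Leg 6 bearing: y=sinΔλ·cosφ2=0.34112908, x=cosφ1·sinφ2-sinφ1·cosφ2·cosΔλ=0.57879656; θ=atan2(y, x)=30.5141° ≈ 30.5°

Leg 1: dist=12917.6 km, bearing=350.0°
Leg 2: dist=12248.4 km, bearing=273.0°
Leg 3: dist=18874.9 km, bearing=159.0°
Leg 4: dist=16410.8 km, bearing=256.7°
Leg 5: dist=13079.7 km, bearing=251.7°
Leg 6: dist=4693.5 km, bearing=30.5°
Total: 78224.9 km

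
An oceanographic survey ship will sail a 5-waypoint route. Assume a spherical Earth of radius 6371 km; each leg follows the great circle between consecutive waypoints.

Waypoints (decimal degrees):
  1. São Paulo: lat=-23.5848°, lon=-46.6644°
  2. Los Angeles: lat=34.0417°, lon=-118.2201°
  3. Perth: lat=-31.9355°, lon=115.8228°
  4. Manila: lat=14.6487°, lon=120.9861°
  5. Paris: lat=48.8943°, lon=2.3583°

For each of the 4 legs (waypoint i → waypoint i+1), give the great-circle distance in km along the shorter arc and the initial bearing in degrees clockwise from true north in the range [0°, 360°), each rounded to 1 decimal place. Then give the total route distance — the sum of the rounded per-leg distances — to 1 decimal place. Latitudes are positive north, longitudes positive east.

Leg 1: dist=9903.8 km, bearing=308.2°
Leg 2: dist=15028.6 km, bearing=256.9°
Leg 3: dist=5209.1 km, bearing=6.9°
Leg 4: dist=10736.7 km, bearing=324.5°
Total: 40878.2 km

Leg 1: φ1=-0.4116324, φ2=0.5941397, Δφ=1.0057722, Δλ=-1.2488826 rad; a=sin²(Δφ/2)+cosφ1·cosφ2·sin²(Δλ/2)=0.4918561907; c=2·atan2(√a, √(1-a))=1.554507988; dist=6371·c=9903.770 ≈ 9903.8 km; running total=9903.8 km
Leg 1 bearing: y=sinΔλ·cosφ2=-0.78606502, x=cosφ1·sinφ2-sinφ1·cosφ2·cosΔλ=0.61792921; θ=atan2(y, x)=-51.8290° <0 so +360° → 308.1710° ≈ 308.2°
Leg 2: φ1=0.5941397, φ2=-0.5573796, Δφ=-1.1515194, Δλ=4.0848192 rad; a=sin²(Δφ/2)+cosφ1·cosφ2·sin²(Δλ/2)=0.8545119317; c=2·atan2(√a, √(1-a))=2.358909342; dist=6371·c=15028.611 ≈ 15028.6 km; running total=24932.4 km
Leg 2 bearing: y=sinΔλ·cosφ2=-0.68694080, x=cosφ1·sinφ2-sinφ1·cosφ2·cosΔλ=-0.15936591; θ=atan2(y, x)=-103.0612° <0 so +360° → 256.9388° ≈ 256.9°
Leg 3: φ1=-0.5573796, φ2=0.2556680, Δφ=0.8130477, Δλ=0.0901166 rad; a=sin²(Δφ/2)+cosφ1·cosφ2·sin²(Δλ/2)=0.1580219029; c=2·atan2(√a, √(1-a))=0.817624395; dist=6371·c=5209.085 ≈ 5209.1 km; running total=30141.5 km
Leg 3 bearing: y=sinΔλ·cosφ2=0.08706935, x=cosφ1·sinφ2-sinφ1·cosφ2·cosΔλ=0.72430853; θ=atan2(y, x)=6.8547° ≈ 6.9°
Leg 4: φ1=0.2556680, φ2=0.8533665, Δφ=0.5976985, Δλ=-2.0704457 rad; a=sin²(Δφ/2)+cosφ1·cosφ2·sin²(Δλ/2)=0.5571017770; c=2·atan2(√a, √(1-a))=1.685249598; dist=6371·c=10736.725 ≈ 10736.7 km; running total=40878.2 km
Leg 4 bearing: y=sinΔλ·cosφ2=-0.57707732, x=cosφ1·sinφ2-sinφ1·cosφ2·cosΔλ=0.80866514; θ=atan2(y, x)=-35.5123° <0 so +360° → 324.4877° ≈ 324.5°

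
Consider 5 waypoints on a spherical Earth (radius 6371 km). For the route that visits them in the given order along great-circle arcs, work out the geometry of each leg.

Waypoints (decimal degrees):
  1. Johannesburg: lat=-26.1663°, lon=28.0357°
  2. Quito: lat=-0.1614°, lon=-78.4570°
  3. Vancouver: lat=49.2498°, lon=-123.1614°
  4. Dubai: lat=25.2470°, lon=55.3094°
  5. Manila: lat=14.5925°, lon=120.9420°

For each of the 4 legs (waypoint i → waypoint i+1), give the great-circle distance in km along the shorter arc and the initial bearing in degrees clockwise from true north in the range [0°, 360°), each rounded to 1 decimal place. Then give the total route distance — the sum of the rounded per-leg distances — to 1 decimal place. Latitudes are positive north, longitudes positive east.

Leg 1: dist=11640.8 km, bearing=262.4°
Leg 2: dist=6949.2 km, bearing=328.8°
Leg 3: dist=11730.0 km, bearing=1.4°
Leg 4: dist=6900.4 km, bearing=86.3°
Total: 37220.4 km

Leg 1: φ1=-0.4566881, φ2=-0.0028170, Δφ=0.4538711, Δλ=-1.8586482 rad; a=sin²(Δφ/2)+cosφ1·cosφ2·sin²(Δλ/2)=0.6267779914; c=2·atan2(√a, √(1-a))=1.827150936; dist=6371·c=11640.779 ≈ 11640.8 km; running total=11640.8 km
Leg 1 bearing: y=sinΔλ·cosφ2=-0.95885211, x=cosφ1·sinφ2-sinφ1·cosφ2·cosΔλ=-0.12771843; θ=atan2(y, x)=-97.5871° <0 so +360° → 262.4129° ≈ 262.4°
Leg 2: φ1=-0.0028170, φ2=0.8595712, Δφ=0.8623881, Δλ=-0.7802390 rad; a=sin²(Δφ/2)+cosφ1·cosφ2·sin²(Δλ/2)=0.2690939781; c=2·atan2(√a, √(1-a))=1.090759271; dist=6371·c=6949.227 ≈ 6949.2 km; running total=18590.0 km
Leg 2 bearing: y=sinΔλ·cosφ2=-0.45918524, x=cosφ1·sinφ2-sinφ1·cosφ2·cosΔλ=0.75886662; θ=atan2(y, x)=-31.1779° <0 so +360° → 328.8221° ≈ 328.8°
Leg 3: φ1=0.8595712, φ2=0.4406433, Δφ=-0.4189279, Δλ=3.1149031 rad; a=sin²(Δφ/2)+cosφ1·cosφ2·sin²(Δλ/2)=0.6335409617; c=2·atan2(√a, √(1-a))=1.841160007; dist=6371·c=11730.030 ≈ 11730.0 km; running total=30320.0 km
Leg 3 bearing: y=sinΔλ·cosφ2=0.02413725, x=cosφ1·sinφ2-sinφ1·cosφ2·cosΔλ=0.96337150; θ=atan2(y, x)=1.4352° ≈ 1.4°
Leg 4: φ1=0.4406433, φ2=0.2546872, Δφ=-0.1859561, Δλ=1.1455050 rad; a=sin²(Δφ/2)+cosφ1·cosφ2·sin²(Δλ/2)=0.2657019731; c=2·atan2(√a, √(1-a))=1.083095450; dist=6371·c=6900.401 ≈ 6900.4 km; running total=37220.4 km
Leg 4 bearing: y=sinΔλ·cosφ2=0.88153429, x=cosφ1·sinφ2-sinφ1·cosφ2·cosΔλ=0.05757628; θ=atan2(y, x)=86.2631° ≈ 86.3°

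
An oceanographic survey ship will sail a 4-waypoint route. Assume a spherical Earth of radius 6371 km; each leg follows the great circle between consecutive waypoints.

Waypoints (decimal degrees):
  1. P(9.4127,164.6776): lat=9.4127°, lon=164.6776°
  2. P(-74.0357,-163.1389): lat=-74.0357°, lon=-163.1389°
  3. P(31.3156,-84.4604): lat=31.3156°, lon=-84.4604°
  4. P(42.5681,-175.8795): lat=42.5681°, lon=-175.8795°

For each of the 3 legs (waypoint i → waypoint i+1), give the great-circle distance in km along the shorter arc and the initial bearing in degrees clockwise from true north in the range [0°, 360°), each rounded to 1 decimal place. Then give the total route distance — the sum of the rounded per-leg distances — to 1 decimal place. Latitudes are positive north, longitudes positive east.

Leg 1: φ1=0.1642826, φ2=-1.2921667, Δφ=-1.4564493, Δλ=-5.7214773 rad; a=sin²(Δφ/2)+cosφ1·cosφ2·sin²(Δλ/2)=0.4637968071; c=2·atan2(√a, √(1-a))=1.498326524; dist=6371·c=9545.838 ≈ 9545.8 km; running total=9545.8 km
Leg 1 bearing: y=sinΔλ·cosφ2=0.14649439, x=cosφ1·sinφ2-sinφ1·cosφ2·cosΔλ=-0.98655801; θ=atan2(y, x)=171.5538° ≈ 171.6°
Leg 2: φ1=-1.2921667, φ2=0.5465603, Δφ=1.8387271, Δλ=1.3731989 rad; a=sin²(Δφ/2)+cosφ1·cosφ2·sin²(Δλ/2)=0.7267893359; c=2·atan2(√a, √(1-a))=2.041573074; dist=6371·c=13006.862 ≈ 13006.9 km; running total=22552.7 km
Leg 2 bearing: y=sinΔλ·cosφ2=0.83769324, x=cosφ1·sinφ2-sinφ1·cosφ2·cosΔλ=0.30419800; θ=atan2(y, x)=70.0421° ≈ 70.0°
Leg 3: φ1=0.5465603, φ2=0.7429535, Δφ=0.1963932, Δλ=-1.5955643 rad; a=sin²(Δφ/2)+cosφ1·cosφ2·sin²(Δλ/2)=0.3319937890; c=2·atan2(√a, √(1-a))=1.228116382; dist=6371·c=7824.329 ≈ 7824.3 km; running total=30377.0 km
Leg 3 bearing: y=sinΔλ·cosφ2=-0.73624795, x=cosφ1·sinφ2-sinφ1·cosφ2·cosΔλ=0.58739647; θ=atan2(y, x)=-51.4163° <0 so +360° → 308.5837° ≈ 308.6°

Leg 1: dist=9545.8 km, bearing=171.6°
Leg 2: dist=13006.9 km, bearing=70.0°
Leg 3: dist=7824.3 km, bearing=308.6°
Total: 30377.0 km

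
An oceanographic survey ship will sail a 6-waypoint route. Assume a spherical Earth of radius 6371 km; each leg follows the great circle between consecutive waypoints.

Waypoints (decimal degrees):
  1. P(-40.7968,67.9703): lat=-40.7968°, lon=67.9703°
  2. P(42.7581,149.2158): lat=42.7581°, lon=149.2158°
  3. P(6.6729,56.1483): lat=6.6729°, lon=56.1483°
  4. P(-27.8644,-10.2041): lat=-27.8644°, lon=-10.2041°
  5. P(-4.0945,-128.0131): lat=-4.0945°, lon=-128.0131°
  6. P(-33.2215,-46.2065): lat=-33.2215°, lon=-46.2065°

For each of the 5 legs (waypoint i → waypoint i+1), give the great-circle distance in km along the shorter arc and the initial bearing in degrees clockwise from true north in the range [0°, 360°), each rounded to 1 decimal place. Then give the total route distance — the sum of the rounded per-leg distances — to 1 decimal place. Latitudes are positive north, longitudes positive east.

Leg 1: dist=12346.8 km, bearing=51.0°
Leg 2: dist=9753.5 km, bearing=277.0°
Leg 3: dist=8080.4 km, bearing=238.0°
Leg 4: dist=12477.2 km, bearing=252.4°
Leg 5: dist=8996.4 km, bearing=123.0°
Total: 51654.3 km

Leg 1: φ1=-0.7120385, φ2=0.7462696, Δφ=1.4583081, Δλ=1.4180015 rad; a=sin²(Δφ/2)+cosφ1·cosφ2·sin²(Δλ/2)=0.6794916130; c=2·atan2(√a, √(1-a))=1.937974603; dist=6371·c=12346.836 ≈ 12346.8 km; running total=12346.8 km
Leg 1 bearing: y=sinΔλ·cosφ2=0.72567248, x=cosφ1·sinφ2-sinφ1·cosφ2·cosΔλ=0.58696721; θ=atan2(y, x)=51.0320° ≈ 51.0°
Leg 2: φ1=0.7462696, φ2=0.1164641, Δφ=-0.6298056, Δλ=-1.6243343 rad; a=sin²(Δφ/2)+cosφ1·cosφ2·sin²(Δλ/2)=0.4800673478; c=2·atan2(√a, √(1-a))=1.530920456; dist=6371·c=9753.494 ≈ 9753.5 km; running total=22100.3 km
Leg 2 bearing: y=sinΔλ·cosφ2=-0.99180261, x=cosφ1·sinφ2-sinφ1·cosφ2·cosΔλ=0.12140154; θ=atan2(y, x)=-83.0214° <0 so +360° → 276.9786° ≈ 277.0°
Leg 3: φ1=0.1164641, φ2=-0.4863255, Δφ=-0.6027896, Δλ=-1.1580678 rad; a=sin²(Δφ/2)+cosφ1·cosφ2·sin²(Δλ/2)=0.3510541586; c=2·atan2(√a, √(1-a))=1.268313024; dist=6371·c=8080.422 ≈ 8080.4 km; running total=30180.7 km
Leg 3 bearing: y=sinΔλ·cosφ2=-0.80982184, x=cosφ1·sinφ2-sinφ1·cosφ2·cosΔλ=-0.50541976; θ=atan2(y, x)=-121.9688° <0 so +360° → 238.0312° ≈ 238.0°
Leg 4: φ1=-0.4863255, φ2=-0.0714625, Δφ=0.4148630, Δλ=-2.0561549 rad; a=sin²(Δφ/2)+cosφ1·cosφ2·sin²(Δλ/2)=0.6890051931; c=2·atan2(√a, √(1-a))=1.958442606; dist=6371·c=12477.238 ≈ 12477.2 km; running total=42657.9 km
Leg 4 bearing: y=sinΔλ·cosφ2=-0.88225012, x=cosφ1·sinφ2-sinφ1·cosφ2·cosΔλ=-0.28061159; θ=atan2(y, x)=-107.6440° <0 so +360° → 252.3560° ≈ 252.4°
Leg 5: φ1=-0.0714625, φ2=-0.5798246, Δφ=-0.5083621, Δλ=1.4277945 rad; a=sin²(Δφ/2)+cosφ1·cosφ2·sin²(Δλ/2)=0.4209814153; c=2·atan2(√a, √(1-a))=1.412093802; dist=6371·c=8996.4496 ≈ 8996.4 km; running total=51654.3 km
Leg 5 bearing: y=sinΔλ·cosφ2=0.82801974, x=cosφ1·sinφ2-sinφ1·cosφ2·cosΔλ=-0.53796614; θ=atan2(y, x)=123.0119° ≈ 123.0°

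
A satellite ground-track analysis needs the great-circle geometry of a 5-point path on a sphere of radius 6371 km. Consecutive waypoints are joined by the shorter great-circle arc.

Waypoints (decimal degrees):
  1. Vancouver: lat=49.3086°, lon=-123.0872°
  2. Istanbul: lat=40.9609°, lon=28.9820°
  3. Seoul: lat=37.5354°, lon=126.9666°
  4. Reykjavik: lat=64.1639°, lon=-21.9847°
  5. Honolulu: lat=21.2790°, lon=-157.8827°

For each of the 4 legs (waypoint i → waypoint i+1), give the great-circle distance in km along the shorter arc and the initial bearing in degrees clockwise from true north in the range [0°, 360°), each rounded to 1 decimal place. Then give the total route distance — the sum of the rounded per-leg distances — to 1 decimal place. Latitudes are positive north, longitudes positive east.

Leg 1: dist=9611.9 km, bearing=20.8°
Leg 2: dist=7957.8 km, bearing=55.9°
Leg 3: dist=8382.7 km, bearing=346.6°
Leg 4: dist=9784.4 km, bearing=319.5°
Total: 35736.8 km

Leg 1: φ1=0.8605974, φ2=0.7149026, Δφ=-0.1456948, Δλ=2.6541082 rad; a=sin²(Δφ/2)+cosφ1·cosφ2·sin²(Δλ/2)=0.4689721797; c=2·atan2(√a, √(1-a))=1.508700789; dist=6371·c=9611.933 ≈ 9611.9 km; running total=9611.9 km
Leg 1 bearing: y=sinΔλ·cosφ2=0.35371924, x=cosφ1·sinφ2-sinφ1·cosφ2·cosΔλ=0.93329084; θ=atan2(y, x)=20.7568° ≈ 20.8°
Leg 2: φ1=0.7149026, φ2=0.6551163, Δφ=-0.0597863, Δλ=1.7101539 rad; a=sin²(Δφ/2)+cosφ1·cosφ2·sin²(Δλ/2)=0.3418947523; c=2·atan2(√a, √(1-a))=1.249063977; dist=6371·c=7957.787 ≈ 7957.8 km; running total=17569.7 km
Leg 2 bearing: y=sinΔλ·cosφ2=0.78528950, x=cosφ1·sinφ2-sinφ1·cosφ2·cosΔλ=0.53228875; θ=atan2(y, x)=55.8696° ≈ 55.9°
Leg 3: φ1=0.6551163, φ2=1.1198713, Δφ=0.4647550, Δλ=-2.5996906 rad; a=sin²(Δφ/2)+cosφ1·cosφ2·sin²(Δλ/2)=0.3738567170; c=2·atan2(√a, √(1-a))=1.315753794; dist=6371·c=8382.667 ≈ 8382.7 km; running total=25952.4 km
Leg 3 bearing: y=sinΔλ·cosφ2=-0.22477013, x=cosφ1·sinφ2-sinφ1·cosφ2·cosΔλ=0.94118536; θ=atan2(y, x)=-13.4316° <0 so +360° → 346.5684° ≈ 346.6°
Leg 4: φ1=1.1198713, φ2=0.3713886, Δφ=-0.7484827, Δλ=-2.3718675 rad; a=sin²(Δφ/2)+cosφ1·cosφ2·sin²(Δλ/2)=0.4824886690; c=2·atan2(√a, √(1-a))=1.535766501; dist=6371·c=9784.368 ≈ 9784.4 km; running total=35736.8 km
Leg 4 bearing: y=sinΔλ·cosφ2=-0.64849181, x=cosφ1·sinφ2-sinφ1·cosφ2·cosΔλ=0.76041553; θ=atan2(y, x)=-40.4580° <0 so +360° → 319.5420° ≈ 319.5°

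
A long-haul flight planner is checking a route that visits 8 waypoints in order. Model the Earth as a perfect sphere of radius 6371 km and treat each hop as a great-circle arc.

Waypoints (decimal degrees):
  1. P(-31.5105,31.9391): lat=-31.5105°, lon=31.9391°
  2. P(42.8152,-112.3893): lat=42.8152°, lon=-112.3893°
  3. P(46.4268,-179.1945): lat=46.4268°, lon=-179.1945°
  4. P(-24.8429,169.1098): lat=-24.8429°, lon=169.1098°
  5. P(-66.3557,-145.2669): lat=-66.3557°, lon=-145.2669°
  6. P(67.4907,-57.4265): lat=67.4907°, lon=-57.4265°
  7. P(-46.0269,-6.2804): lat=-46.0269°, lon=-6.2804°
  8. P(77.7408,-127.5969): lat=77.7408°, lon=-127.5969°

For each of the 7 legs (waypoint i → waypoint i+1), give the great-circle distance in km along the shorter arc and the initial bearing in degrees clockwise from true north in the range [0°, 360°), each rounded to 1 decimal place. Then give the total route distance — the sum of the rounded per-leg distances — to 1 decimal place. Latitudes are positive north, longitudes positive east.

Leg 1: φ1=-0.5499620, φ2=0.7472662, Δφ=1.2972282, Δλ=-2.5190058 rad; a=sin²(Δφ/2)+cosφ1·cosφ2·sin²(Δλ/2)=0.9316297649; c=2·atan2(√a, √(1-a))=2.612488352; dist=6371·c=16644.163 ≈ 16644.2 km; running total=16644.2 km
Leg 1 bearing: y=sinΔλ·cosφ2=-0.42776109, x=cosφ1·sinφ2-sinφ1·cosφ2·cosΔλ=0.26796163; θ=atan2(y, x)=-57.9358° <0 so +360° → 302.0642° ≈ 302.1°
Leg 2: φ1=0.7472662, φ2=0.8103005, Δφ=0.0630343, Δλ=-1.1659707 rad; a=sin²(Δφ/2)+cosφ1·cosφ2·sin²(Δλ/2)=0.1542321231; c=2·atan2(√a, √(1-a))=0.807183357; dist=6371·c=5142.565 ≈ 5142.6 km; running total=21786.8 km
Leg 2 bearing: y=sinΔλ·cosφ2=-0.63356693, x=cosφ1·sinφ2-sinφ1·cosφ2·cosΔλ=0.34694560; θ=atan2(y, x)=-61.2946° <0 so +360° → 298.7054° ≈ 298.7°
Leg 3: φ1=0.8103005, φ2=-0.4335904, Δφ=-1.2438909, Δλ=6.0790568 rad; a=sin²(Δφ/2)+cosφ1·cosφ2·sin²(Δλ/2)=0.3459363430; c=2·atan2(√a, √(1-a))=1.257572385; dist=6371·c=8011.994 ≈ 8012.0 km; running total=29798.8 km
Leg 3 bearing: y=sinΔλ·cosφ2=-0.18395531, x=cosφ1·sinφ2-sinφ1·cosφ2·cosΔλ=-0.93339059; θ=atan2(y, x)=-168.8509° <0 so +360° → 191.1491° ≈ 191.1°
Leg 4: φ1=-0.4335904, φ2=-1.1581254, Δφ=-0.7245350, Δλ=-5.4869085 rad; a=sin²(Δφ/2)+cosφ1·cosφ2·sin²(Δλ/2)=0.1803020355; c=2·atan2(√a, √(1-a))=0.877083971; dist=6371·c=5587.902 ≈ 5587.9 km; running total=35386.7 km
Leg 4 bearing: y=sinΔλ·cosφ2=0.28665866, x=cosφ1·sinφ2-sinφ1·cosφ2·cosΔλ=-0.71344212; θ=atan2(y, x)=158.1099° ≈ 158.1°
Leg 5: φ1=-1.1581254, φ2=1.1779349, Δφ=2.3360604, Δλ=1.5331042 rad; a=sin²(Δφ/2)+cosφ1·cosφ2·sin²(Δλ/2)=0.9202399073; c=2·atan2(√a, √(1-a))=2.568964465; dist=6371·c=16366.873 ≈ 16366.9 km; running total=51753.6 km
Leg 5 bearing: y=sinΔλ·cosφ2=0.38256147, x=cosφ1·sinφ2-sinφ1·cosφ2·cosΔλ=0.38371917; θ=atan2(y, x)=44.9134° ≈ 44.9°
Leg 6: φ1=1.1779349, φ2=-0.8033209, Δφ=-1.9812559, Δλ=0.8926678 rad; a=sin²(Δφ/2)+cosφ1·cosφ2·sin²(Δλ/2)=0.7490440250; c=2·atan2(√a, √(1-a))=2.092188776; dist=6371·c=13329.335 ≈ 13329.3 km; running total=65082.9 km
Leg 6 bearing: y=sinΔλ·cosφ2=0.54070086, x=cosφ1·sinφ2-sinφ1·cosφ2·cosΔλ=-0.67790182; θ=atan2(y, x)=141.4238° ≈ 141.4°
Leg 7: φ1=-0.8033209, φ2=1.3568329, Δφ=2.1601539, Δλ=-2.1173724 rad; a=sin²(Δφ/2)+cosφ1·cosφ2·sin²(Δλ/2)=0.8899417065; c=2·atan2(√a, √(1-a))=2.465275859; dist=6371·c=15706.272 ≈ 15706.3 km; running total=80789.2 km
Leg 7 bearing: y=sinΔλ·cosφ2=-0.18139938, x=cosφ1·sinφ2-sinφ1·cosφ2·cosΔλ=0.59906271; θ=atan2(y, x)=-16.8466° <0 so +360° → 343.1534° ≈ 343.2°

Leg 1: dist=16644.2 km, bearing=302.1°
Leg 2: dist=5142.6 km, bearing=298.7°
Leg 3: dist=8012.0 km, bearing=191.1°
Leg 4: dist=5587.9 km, bearing=158.1°
Leg 5: dist=16366.9 km, bearing=44.9°
Leg 6: dist=13329.3 km, bearing=141.4°
Leg 7: dist=15706.3 km, bearing=343.2°
Total: 80789.2 km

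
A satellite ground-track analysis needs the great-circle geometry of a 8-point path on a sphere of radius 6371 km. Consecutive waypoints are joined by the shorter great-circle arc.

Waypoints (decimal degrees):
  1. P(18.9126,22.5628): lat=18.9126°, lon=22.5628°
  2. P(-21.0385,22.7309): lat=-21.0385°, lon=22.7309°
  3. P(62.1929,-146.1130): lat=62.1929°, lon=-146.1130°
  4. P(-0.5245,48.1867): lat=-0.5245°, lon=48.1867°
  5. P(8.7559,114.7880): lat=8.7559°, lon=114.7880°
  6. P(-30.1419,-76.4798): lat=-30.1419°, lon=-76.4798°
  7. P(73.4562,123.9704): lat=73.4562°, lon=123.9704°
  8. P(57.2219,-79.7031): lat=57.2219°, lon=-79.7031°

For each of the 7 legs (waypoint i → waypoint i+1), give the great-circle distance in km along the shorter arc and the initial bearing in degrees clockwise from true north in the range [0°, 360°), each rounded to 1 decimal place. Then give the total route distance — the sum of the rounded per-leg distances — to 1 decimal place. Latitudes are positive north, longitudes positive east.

Leg 1: dist=4442.4 km, bearing=179.8°
Leg 2: dist=15359.8 km, bearing=352.2°
Leg 3: dist=13053.7 km, bearing=343.8°
Leg 4: dist=7447.6 km, bearing=80.3°
Leg 5: dist=17364.1 km, bearing=155.3°
Leg 6: dist=15056.3 km, bearing=351.9°
Leg 7: dist=5374.5 km, bearing=16.9°
Total: 78098.4 km

Leg 1: φ1=0.3300871, φ2=-0.3671911, Δφ=-0.6972782, Δλ=0.0029339 rad; a=sin²(Δφ/2)+cosφ1·cosφ2·sin²(Δλ/2)=0.1167055193; c=2·atan2(√a, √(1-a))=0.697284153; dist=6371·c=4442.397 ≈ 4442.4 km; running total=4442.4 km
Leg 1 bearing: y=sinΔλ·cosφ2=0.00273832, x=cosφ1·sinφ2-sinφ1·cosφ2·cosΔλ=-0.64213228; θ=atan2(y, x)=179.7557° ≈ 179.8°
Leg 2: φ1=-0.3671911, φ2=1.0854709, Δφ=1.4526620, Δλ=-2.9468820 rad; a=sin²(Δφ/2)+cosφ1·cosφ2·sin²(Δλ/2)=0.8723557304; c=2·atan2(√a, √(1-a))=2.410898722; dist=6371·c=15359.836 ≈ 15359.8 km; running total=19802.2 km
Leg 2 bearing: y=sinΔλ·cosφ2=-0.09025895, x=cosφ1·sinφ2-sinφ1·cosφ2·cosΔλ=0.66125499; θ=atan2(y, x)=-7.7726° <0 so +360° → 352.2274° ≈ 352.2°
Leg 3: φ1=1.0854709, φ2=-0.0091543, Δφ=-1.0946251, Δλ=3.3911695 rad; a=sin²(Δφ/2)+cosφ1·cosφ2·sin²(Δλ/2)=0.7300604525; c=2·atan2(√a, √(1-a))=2.048927697; dist=6371·c=13053.718 ≈ 13053.7 km; running total=32855.9 km
Leg 3 bearing: y=sinΔλ·cosφ2=-0.24698359, x=cosφ1·sinφ2-sinφ1·cosφ2·cosΔλ=0.85281174; θ=atan2(y, x)=-16.1516° <0 so +360° → 343.8484° ≈ 343.8°
Leg 4: φ1=-0.0091543, φ2=0.1528193, Δφ=0.1619735, Δλ=1.1624120 rad; a=sin²(Δφ/2)+cosφ1·cosφ2·sin²(Δλ/2)=0.3044555243; c=2·atan2(√a, √(1-a))=1.168981842; dist=6371·c=7447.583 ≈ 7447.6 km; running total=40303.5 km
Leg 4 bearing: y=sinΔλ·cosφ2=0.90706787, x=cosφ1·sinφ2-sinφ1·cosφ2·cosΔλ=0.15581177; θ=atan2(y, x)=80.2531° ≈ 80.3°
Leg 5: φ1=0.1528193, φ2=-0.5260754, Δφ=-0.6788947, Δλ=-3.3382529 rad; a=sin²(Δφ/2)+cosφ1·cosφ2·sin²(Δλ/2)=0.9573350817; c=2·atan2(√a, √(1-a))=2.725487471; dist=6371·c=17364.081 ≈ 17364.1 km; running total=57667.6 km
Leg 5 bearing: y=sinΔλ·cosφ2=0.16897457, x=cosφ1·sinφ2-sinφ1·cosφ2·cosΔλ=-0.36718672; θ=atan2(y, x)=155.2887° ≈ 155.3°
Leg 6: φ1=-0.5260754, φ2=1.2820525, Δφ=1.8081279, Δλ=3.4985160 rad; a=sin²(Δφ/2)+cosφ1·cosφ2·sin²(Δλ/2)=0.8560411124; c=2·atan2(√a, √(1-a))=2.363255820; dist=6371·c=15056.303 ≈ 15056.3 km; running total=72723.9 km
Leg 6 bearing: y=sinΔλ·cosφ2=-0.09948907, x=cosφ1·sinφ2-sinφ1·cosφ2·cosΔλ=0.69501139; θ=atan2(y, x)=-8.1464° <0 so +360° → 351.8536° ≈ 351.9°
Leg 7: φ1=1.2820525, φ2=0.9987106, Δφ=-0.2833420, Δλ=-3.5547732 rad; a=sin²(Δφ/2)+cosφ1·cosφ2·sin²(Δλ/2)=0.1676093502; c=2·atan2(√a, √(1-a))=0.843595304; dist=6371·c=5374.546 ≈ 5374.5 km; running total=78098.4 km
Leg 7 bearing: y=sinΔλ·cosφ2=0.21737995, x=cosφ1·sinφ2-sinφ1·cosφ2·cosΔλ=0.71471098; θ=atan2(y, x)=16.9172° ≈ 16.9°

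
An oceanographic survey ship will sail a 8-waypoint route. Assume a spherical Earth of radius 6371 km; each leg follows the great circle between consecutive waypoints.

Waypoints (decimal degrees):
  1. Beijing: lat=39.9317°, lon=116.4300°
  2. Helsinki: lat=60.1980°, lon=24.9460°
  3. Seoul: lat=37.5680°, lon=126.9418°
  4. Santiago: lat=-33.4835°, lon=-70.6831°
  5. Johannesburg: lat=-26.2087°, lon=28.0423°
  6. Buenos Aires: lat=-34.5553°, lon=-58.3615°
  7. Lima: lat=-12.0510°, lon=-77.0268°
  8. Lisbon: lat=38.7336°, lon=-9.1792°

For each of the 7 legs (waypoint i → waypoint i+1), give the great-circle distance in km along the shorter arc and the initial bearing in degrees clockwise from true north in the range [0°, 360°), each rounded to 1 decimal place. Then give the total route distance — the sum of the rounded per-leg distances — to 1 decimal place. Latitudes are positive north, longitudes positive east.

Leg 1: dist=6319.3 km, bearing=323.6°
Leg 2: dist=7053.8 km, bearing=60.1°
Leg 3: dist=18359.6 km, bearing=79.4°
Leg 4: dist=9176.1 km, bearing=116.6°
Leg 5: dist=8087.4 km, bearing=239.4°
Leg 6: dist=3133.2 km, bearing=318.5°
Leg 7: dist=9003.0 km, bearing=47.0°
Total: 61132.4 km

Leg 1: φ1=0.6969396, φ2=1.0506533, Δφ=0.3537137, Δλ=-1.5966970 rad; a=sin²(Δφ/2)+cosφ1·cosφ2·sin²(Δλ/2)=0.2264424603; c=2·atan2(√a, √(1-a))=0.991882489; dist=6371·c=6319.283 ≈ 6319.3 km; running total=6319.3 km
Leg 1 bearing: y=sinΔλ·cosφ2=-0.49683755, x=cosφ1·sinφ2-sinφ1·cosφ2·cosΔλ=0.67365981; θ=atan2(y, x)=-36.4095° <0 so +360° → 323.5905° ≈ 323.6°
Leg 2: φ1=1.0506533, φ2=0.6556853, Δφ=-0.3949680, Δλ=1.7801625 rad; a=sin²(Δφ/2)+cosφ1·cosφ2·sin²(Δλ/2)=0.2764041820; c=2·atan2(√a, √(1-a))=1.107173269; dist=6371·c=7053.801 ≈ 7053.8 km; running total=13373.1 km
Leg 2 bearing: y=sinΔλ·cosφ2=0.77532149, x=cosφ1·sinφ2-sinφ1·cosφ2·cosΔλ=0.44597783; θ=atan2(y, x)=60.0918° ≈ 60.1°
Leg 3: φ1=0.6556853, φ2=-0.5843973, Δφ=-1.2400826, Δλ=-3.4492052 rad; a=sin²(Δφ/2)+cosφ1·cosφ2·sin²(Δλ/2)=0.9832140088; c=2·atan2(√a, √(1-a))=2.881740662; dist=6371·c=18359.570 ≈ 18359.6 km; running total=31732.7 km
Leg 3 bearing: y=sinΔλ·cosφ2=0.25253549, x=cosφ1·sinφ2-sinφ1·cosφ2·cosΔλ=0.04735729; θ=atan2(y, x)=79.3788° ≈ 79.4°
Leg 4: φ1=-0.5843973, φ2=-0.4574281, Δφ=0.1269692, Δλ=1.7230833 rad; a=sin²(Δφ/2)+cosφ1·cosφ2·sin²(Δλ/2)=0.4349317442; c=2·atan2(√a, √(1-a))=1.440289666; dist=6371·c=9176.085 ≈ 9176.1 km; running total=40908.8 km
Leg 4 bearing: y=sinΔλ·cosφ2=0.88680789, x=cosφ1·sinφ2-sinφ1·cosφ2·cosΔλ=-0.44343688; θ=atan2(y, x)=116.5668° ≈ 116.6°
Leg 5: φ1=-0.4574281, φ2=-0.6031038, Δφ=-0.1456757, Δλ=-1.5080308 rad; a=sin²(Δφ/2)+cosφ1·cosφ2·sin²(Δλ/2)=0.3515762404; c=2·atan2(√a, √(1-a))=1.269406661; dist=6371·c=8087.390 ≈ 8087.4 km; running total=48996.2 km
Leg 5 bearing: y=sinΔλ·cosφ2=-0.82195741, x=cosφ1·sinφ2-sinφ1·cosφ2·cosΔλ=-0.48607362; θ=atan2(y, x)=-120.5984° <0 so +360° → 239.4016° ≈ 239.4°
Leg 6: φ1=-0.6031038, φ2=-0.2103296, Δφ=0.3927741, Δλ=-0.3257709 rad; a=sin²(Δφ/2)+cosφ1·cosφ2·sin²(Δλ/2)=0.0592556611; c=2·atan2(√a, √(1-a))=0.491790736; dist=6371·c=3133.199 ≈ 3133.2 km; running total=52129.4 km
Leg 6 bearing: y=sinΔλ·cosφ2=-0.31298630, x=cosφ1·sinφ2-sinφ1·cosφ2·cosΔλ=0.35357784; θ=atan2(y, x)=-41.5152° <0 so +360° → 318.4848° ≈ 318.5°
Leg 7: φ1=-0.2103296, φ2=0.6760289, Δφ=0.8863585, Δλ=1.1841640 rad; a=sin²(Δφ/2)+cosφ1·cosφ2·sin²(Δλ/2)=0.4214887971; c=2·atan2(√a, √(1-a))=1.413121396; dist=6371·c=9002.996 ≈ 9003.0 km; running total=61132.4 km
Leg 7 bearing: y=sinΔλ·cosφ2=0.72248257, x=cosφ1·sinφ2-sinφ1·cosφ2·cosΔλ=0.67332229; θ=atan2(y, x)=47.0171° ≈ 47.0°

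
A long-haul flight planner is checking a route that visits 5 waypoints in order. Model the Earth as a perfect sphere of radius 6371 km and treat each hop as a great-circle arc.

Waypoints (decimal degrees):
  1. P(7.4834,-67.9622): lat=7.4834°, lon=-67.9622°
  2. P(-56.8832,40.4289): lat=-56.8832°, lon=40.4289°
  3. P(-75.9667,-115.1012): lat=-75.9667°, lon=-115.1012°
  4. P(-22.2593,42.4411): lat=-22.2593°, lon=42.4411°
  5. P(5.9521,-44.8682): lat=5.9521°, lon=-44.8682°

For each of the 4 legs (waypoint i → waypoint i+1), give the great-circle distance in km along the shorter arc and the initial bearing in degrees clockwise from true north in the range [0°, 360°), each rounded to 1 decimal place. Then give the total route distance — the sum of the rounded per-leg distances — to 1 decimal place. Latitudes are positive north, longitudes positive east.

Leg 1: φ1=0.1306100, φ2=-0.9927991, Δφ=-1.1234091, Δλ=1.8917816 rad; a=sin²(Δφ/2)+cosφ1·cosφ2·sin²(Δλ/2)=0.6399940625; c=2·atan2(√a, √(1-a))=1.854578066; dist=6371·c=11815.517 ≈ 11815.5 km; running total=11815.5 km
Leg 1 bearing: y=sinΔλ·cosφ2=0.51844288, x=cosφ1·sinφ2-sinφ1·cosφ2·cosΔλ=-0.80797502; θ=atan2(y, x)=147.3135° ≈ 147.3°
Leg 2: φ1=-0.9927991, φ2=-1.3258690, Δφ=-0.3330699, Δλ=-2.7145123 rad; a=sin²(Δφ/2)+cosφ1·cosφ2·sin²(Δλ/2)=0.1540101558; c=2·atan2(√a, √(1-a))=0.806568599; dist=6371·c=5138.649 ≈ 5138.6 km; running total=16954.1 km
Leg 2 bearing: y=sinΔλ·cosφ2=-0.10044128, x=cosφ1·sinφ2-sinφ1·cosφ2·cosΔλ=-0.71489556; θ=atan2(y, x)=-172.0024° <0 so +360° → 187.9976° ≈ 188.0°
Leg 3: φ1=-1.3258690, φ2=-0.3884981, Δφ=0.9373710, Δλ=2.7496318 rad; a=sin²(Δφ/2)+cosφ1·cosφ2·sin²(Δλ/2)=0.4199513339; c=2·atan2(√a, √(1-a))=1.410007071; dist=6371·c=8983.155 ≈ 8983.2 km; running total=25937.3 km
Leg 3 bearing: y=sinΔλ·cosφ2=0.35353415, x=cosφ1·sinφ2-sinφ1·cosφ2·cosΔλ=-0.92161947; θ=atan2(y, x)=159.0131° ≈ 159.0°
Leg 4: φ1=-0.3884981, φ2=0.1038837, Δφ=0.4923818, Δλ=-1.5238348 rad; a=sin²(Δφ/2)+cosφ1·cosφ2·sin²(Δλ/2)=0.4980342712; c=2·atan2(√a, √(1-a))=1.566864859; dist=6371·c=9982.496 ≈ 9982.5 km; running total=35919.8 km
Leg 4 bearing: y=sinΔλ·cosφ2=-0.99351239, x=cosφ1·sinφ2-sinφ1·cosφ2·cosΔλ=0.11365598; θ=atan2(y, x)=-83.4738° <0 so +360° → 276.5262° ≈ 276.5°

Leg 1: dist=11815.5 km, bearing=147.3°
Leg 2: dist=5138.6 km, bearing=188.0°
Leg 3: dist=8983.2 km, bearing=159.0°
Leg 4: dist=9982.5 km, bearing=276.5°
Total: 35919.8 km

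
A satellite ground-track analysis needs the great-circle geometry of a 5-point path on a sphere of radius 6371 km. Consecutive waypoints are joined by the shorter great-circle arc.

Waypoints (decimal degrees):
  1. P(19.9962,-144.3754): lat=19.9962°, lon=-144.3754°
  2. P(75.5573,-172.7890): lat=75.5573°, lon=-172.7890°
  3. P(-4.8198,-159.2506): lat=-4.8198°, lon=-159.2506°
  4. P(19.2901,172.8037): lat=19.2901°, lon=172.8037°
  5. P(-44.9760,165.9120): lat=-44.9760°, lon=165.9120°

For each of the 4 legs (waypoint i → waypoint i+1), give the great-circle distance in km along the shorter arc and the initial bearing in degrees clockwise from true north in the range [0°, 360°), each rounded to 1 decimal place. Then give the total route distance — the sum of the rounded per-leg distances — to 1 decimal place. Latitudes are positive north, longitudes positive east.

Leg 1: dist=6393.8 km, bearing=351.9°
Leg 2: dist=8982.1 km, bearing=166.3°
Leg 3: dist=4066.8 km, bearing=312.1°
Leg 4: dist=7180.1 km, bearing=185.4°
Total: 26622.8 km

Leg 1: φ1=0.3489995, φ2=1.3187237, Δφ=0.9697241, Δλ=-0.4959109 rad; a=sin²(Δφ/2)+cosφ1·cosφ2·sin²(Δλ/2)=0.2313534382; c=2·atan2(√a, √(1-a))=1.003572009; dist=6371·c=6393.757 ≈ 6393.8 km; running total=6393.8 km
Leg 1 bearing: y=sinΔλ·cosφ2=-0.11867830, x=cosφ1·sinφ2-sinφ1·cosφ2·cosΔλ=0.83500393; θ=atan2(y, x)=-8.0892° <0 so +360° → 351.9108° ≈ 351.9°
Leg 2: φ1=1.3187237, φ2=-0.0841214, Δφ=-1.4028450, Δλ=0.2362897 rad; a=sin²(Δφ/2)+cosφ1·cosφ2·sin²(Δλ/2)=0.4198715087; c=2·atan2(√a, √(1-a))=1.409845332; dist=6371·c=8982.125 ≈ 8982.1 km; running total=15375.9 km
Leg 2 bearing: y=sinΔλ·cosφ2=0.23326921, x=cosφ1·sinφ2-sinφ1·cosφ2·cosΔλ=-0.95911583; θ=atan2(y, x)=166.3303° ≈ 166.3°
Leg 3: φ1=-0.0841214, φ2=0.3366758, Δφ=0.4207971, Δλ=5.7954408 rad; a=sin²(Δφ/2)+cosφ1·cosφ2·sin²(Δλ/2)=0.0984542431; c=2·atan2(√a, √(1-a))=0.638330741; dist=6371·c=4066.805 ≈ 4066.8 km; running total=19442.7 km
Leg 3 bearing: y=sinΔλ·cosφ2=-0.44232451, x=cosφ1·sinφ2-sinφ1·cosφ2·cosΔλ=0.39924059; θ=atan2(y, x)=-47.9307° <0 so +360° → 312.0693° ≈ 312.1°
Leg 4: φ1=0.3366758, φ2=-0.7849793, Δφ=-1.1216550, Δλ=-0.1202829 rad; a=sin²(Δφ/2)+cosφ1·cosφ2·sin²(Δλ/2)=0.2853160383; c=2·atan2(√a, √(1-a))=1.127003540; dist=6371·c=7180.140 ≈ 7180.1 km; running total=26622.8 km
Leg 4 bearing: y=sinΔλ·cosφ2=-0.08488341, x=cosφ1·sinφ2-sinφ1·cosφ2·cosΔλ=-0.89913180; θ=atan2(y, x)=-174.6069° <0 so +360° → 185.3931° ≈ 185.4°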